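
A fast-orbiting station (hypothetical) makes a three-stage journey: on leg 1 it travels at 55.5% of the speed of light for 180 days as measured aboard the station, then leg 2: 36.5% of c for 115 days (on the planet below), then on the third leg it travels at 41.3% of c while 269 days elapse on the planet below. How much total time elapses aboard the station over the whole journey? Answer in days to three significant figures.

Leg 1: 180 days is already measured aboard the station.
Leg 2: β = 0.365; γ = 1/√(1 − 0.365²) = 1/√0.8668 = 1.074; τ_2 = 115/1.074 = 107.1 days.
Leg 3: β = 0.413; γ = 1/√(1 − 0.413²) = 1/√0.8294 = 1.098; τ_3 = 269/1.098 = 245.0 days.
Total: 180.0 + 107.1 + 245.0 days.

τ = 532 days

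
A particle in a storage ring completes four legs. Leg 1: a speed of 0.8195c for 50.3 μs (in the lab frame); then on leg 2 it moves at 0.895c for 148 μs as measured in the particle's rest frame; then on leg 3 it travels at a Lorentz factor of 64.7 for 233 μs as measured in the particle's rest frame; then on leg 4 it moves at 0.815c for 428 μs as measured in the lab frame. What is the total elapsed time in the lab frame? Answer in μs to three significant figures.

Δt = 1.59×10⁴ μs

Leg 1: 50.3 μs is already measured in the lab frame.
Leg 2: γ = 1/√(1 − 0.895²) = 1/√0.1990 = 2.242; Δt_2 = 2.242 × 148 = 331.8 μs.
Leg 3: γ = 64.7; Δt_3 = 64.70 × 233 = 1.508×10⁴ μs.
Leg 4: 428 μs is already measured in the lab frame.
Total: 50.30 + 331.8 + 1.508×10⁴ + 428.0 μs.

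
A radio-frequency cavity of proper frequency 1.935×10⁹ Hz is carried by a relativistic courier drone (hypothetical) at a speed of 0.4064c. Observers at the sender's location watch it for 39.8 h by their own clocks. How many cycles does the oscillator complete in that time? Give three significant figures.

N = 2.53×10¹⁴

γ = 1/√(1 − 0.4064²) = 1/√0.8348 = 1.094
During 39.8 h of lab time, the oscillator's proper time advances by τ = Δt/γ = 39.8/1.094 = 36.37 h = 1.309×10⁵ s.
N = f × τ = 1.935×10⁹ × 1.309×10⁵ = 2.533×10¹⁴.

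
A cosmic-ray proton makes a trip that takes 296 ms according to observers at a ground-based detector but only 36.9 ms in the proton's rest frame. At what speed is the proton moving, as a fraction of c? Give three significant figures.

The proper time is measured in the proton's rest frame (both events occur at the proton's location); Δt is measured at a ground-based detector. γ = Δt/τ = 296/36.9 = 8.022.
β = √(1 − 1/γ²) = √(1 − 0.01554) = √0.9845

v = 0.992c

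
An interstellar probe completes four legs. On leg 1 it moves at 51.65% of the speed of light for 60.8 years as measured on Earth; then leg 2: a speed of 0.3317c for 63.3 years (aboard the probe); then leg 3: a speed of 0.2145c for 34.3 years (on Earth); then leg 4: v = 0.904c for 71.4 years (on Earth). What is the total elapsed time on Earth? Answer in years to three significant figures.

Δt = 234 years

Leg 1: 60.8 years is already measured on Earth.
Leg 2: γ = 1/√(1 − 0.3317²) = 1/√0.8900 = 1.060; Δt_2 = 1.060 × 63.3 = 67.10 years.
Leg 3: 34.3 years is already measured on Earth.
Leg 4: 71.4 years is already measured on Earth.
Total: 60.80 + 67.10 + 34.30 + 71.40 years.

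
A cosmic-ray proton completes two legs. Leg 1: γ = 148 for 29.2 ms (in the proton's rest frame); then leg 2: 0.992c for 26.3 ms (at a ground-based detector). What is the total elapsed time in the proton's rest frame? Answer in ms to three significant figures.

τ = 32.5 ms

Leg 1: 29.2 ms is already measured in the proton's rest frame.
Leg 2: γ = 1/√(1 − 0.992²) = 1/√0.01594 = 7.922; τ_2 = 26.3/7.922 = 3.320 ms.
Total: 29.20 + 3.320 ms.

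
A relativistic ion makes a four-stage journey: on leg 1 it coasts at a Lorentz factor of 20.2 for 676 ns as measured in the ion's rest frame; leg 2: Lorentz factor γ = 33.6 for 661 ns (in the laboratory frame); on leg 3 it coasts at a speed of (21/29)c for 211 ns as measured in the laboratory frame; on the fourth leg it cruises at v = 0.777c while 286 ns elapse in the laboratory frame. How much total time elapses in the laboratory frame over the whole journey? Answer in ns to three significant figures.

Leg 1: γ = 20.2; Δt_1 = 20.20 × 676 = 1.366×10⁴ ns.
Leg 2: 661 ns is already measured in the laboratory frame.
Leg 3: 211 ns is already measured in the laboratory frame.
Leg 4: 286 ns is already measured in the laboratory frame.
Total: 1.366×10⁴ + 661.0 + 211.0 + 286.0 ns.

Δt = 1.48×10⁴ ns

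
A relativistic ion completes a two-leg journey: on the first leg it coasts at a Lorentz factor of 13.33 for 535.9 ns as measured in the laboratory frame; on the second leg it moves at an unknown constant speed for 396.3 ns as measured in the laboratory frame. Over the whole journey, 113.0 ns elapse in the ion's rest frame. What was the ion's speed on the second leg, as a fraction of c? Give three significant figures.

β = 0.983

Leg 1: γ = 13.33; τ_1 = 535.9/13.33 = 40.20 ns.
Leg 2: speed unknown; τ_2 = 396.3/γ_2.
Total proper time: 40.20 + τ_2 = 113.0, so τ_2 = 113.0 − 40.20 = 72.80 ns.
γ_2 = 396.3/72.80 = 5.444; β = √(1 − 1/γ²) = √0.9663.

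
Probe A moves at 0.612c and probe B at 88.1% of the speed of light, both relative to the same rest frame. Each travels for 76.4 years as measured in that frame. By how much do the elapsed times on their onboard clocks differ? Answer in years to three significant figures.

A: γ = 1/√(1 − 0.612²) = 1/√0.6255 = 1.264; τ_A = 76.4/1.264 = 60.42 years.
B: β = 0.881; γ = 1/√(1 − 0.881²) = 1/√0.2238 = 2.114; τ_B = 76.4/2.114 = 36.15 years.

|τ_A − τ_B| = 24.3 years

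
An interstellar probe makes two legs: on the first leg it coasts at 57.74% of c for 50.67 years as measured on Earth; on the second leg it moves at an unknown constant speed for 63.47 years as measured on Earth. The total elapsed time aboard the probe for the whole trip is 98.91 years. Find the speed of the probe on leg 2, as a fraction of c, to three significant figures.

Leg 1: β = 0.5774; γ = 1/√(1 − 0.5774²) = 1/√0.6666 = 1.225; τ_1 = 50.67/1.225 = 41.37 years.
Leg 2: speed unknown; τ_2 = 63.47/γ_2.
Total proper time: 41.37 + τ_2 = 98.91, so τ_2 = 98.91 − 41.37 = 57.54 years.
γ_2 = 63.47/57.54 = 1.103; β = √(1 − 1/γ²) = √0.1781.

β = 0.422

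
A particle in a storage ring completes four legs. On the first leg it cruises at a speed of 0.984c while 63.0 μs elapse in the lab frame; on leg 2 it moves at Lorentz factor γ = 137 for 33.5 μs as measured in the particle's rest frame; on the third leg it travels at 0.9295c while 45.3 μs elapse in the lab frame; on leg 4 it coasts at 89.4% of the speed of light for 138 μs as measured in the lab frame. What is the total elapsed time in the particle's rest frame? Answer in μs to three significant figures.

τ = 123 μs

Leg 1: γ = 1/√(1 − 0.984²) = 1/√0.03174 = 5.613; τ_1 = 63.0/5.613 = 11.22 μs.
Leg 2: 33.5 μs is already measured in the particle's rest frame.
Leg 3: γ = 1/√(1 − 0.9295²) = 1/√0.1360 = 2.711; τ_3 = 45.3/2.711 = 16.71 μs.
Leg 4: β = 0.894; γ = 1/√(1 − 0.894²) = 1/√0.2008 = 2.232; τ_4 = 138/2.232 = 61.83 μs.
Total: 11.22 + 33.50 + 16.71 + 61.83 μs.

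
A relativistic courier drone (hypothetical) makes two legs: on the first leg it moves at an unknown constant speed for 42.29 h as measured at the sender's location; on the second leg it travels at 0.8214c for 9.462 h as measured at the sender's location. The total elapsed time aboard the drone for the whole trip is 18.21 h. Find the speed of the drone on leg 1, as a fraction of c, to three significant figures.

β = 0.953

Leg 1: speed unknown; τ_1 = 42.29/γ_1.
Leg 2: γ = 1/√(1 − 0.8214²) = 1/√0.3253 = 1.753; τ_2 = 9.462/1.753 = 5.397 h.
Total proper time: τ_1 + 5.397 = 18.21, so τ_1 = 18.21 − 5.397 = 12.81 h.
γ_1 = 42.29/12.81 = 3.300; β = √(1 − 1/γ²) = √0.9082.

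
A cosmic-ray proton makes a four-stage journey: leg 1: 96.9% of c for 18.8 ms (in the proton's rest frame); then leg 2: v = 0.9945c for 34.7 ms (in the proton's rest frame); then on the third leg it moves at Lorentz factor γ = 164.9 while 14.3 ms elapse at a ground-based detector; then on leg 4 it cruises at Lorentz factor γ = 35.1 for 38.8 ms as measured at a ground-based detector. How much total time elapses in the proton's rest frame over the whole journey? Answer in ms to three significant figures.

τ = 54.7 ms

Leg 1: 18.8 ms is already measured in the proton's rest frame.
Leg 2: 34.7 ms is already measured in the proton's rest frame.
Leg 3: γ = 164.9; τ_3 = 14.3/164.9 = 0.08672 ms.
Leg 4: γ = 35.1; τ_4 = 38.8/35.10 = 1.105 ms.
Total: 18.80 + 34.70 + 0.08672 + 1.105 ms.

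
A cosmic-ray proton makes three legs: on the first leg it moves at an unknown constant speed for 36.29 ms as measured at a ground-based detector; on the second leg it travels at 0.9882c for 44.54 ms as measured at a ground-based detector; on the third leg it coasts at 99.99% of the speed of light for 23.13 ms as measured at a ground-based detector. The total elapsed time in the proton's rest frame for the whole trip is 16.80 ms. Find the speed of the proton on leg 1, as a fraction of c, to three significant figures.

Leg 1: speed unknown; τ_1 = 36.29/γ_1.
Leg 2: γ = 1/√(1 − 0.9882²) = 1/√0.02346 = 6.529; τ_2 = 44.54/6.529 = 6.822 ms.
Leg 3: β = 0.9999; γ = 1/√(1 − 0.9999²) = 1/√2.000×10⁻⁴ = 70.71; τ_3 = 23.13/70.71 = 0.3271 ms.
Total proper time: τ_1 + 6.822 + 0.3271 = 16.80, so τ_1 = 16.80 − 7.149 = 9.651 ms.
γ_1 = 36.29/9.651 = 3.760; β = √(1 − 1/γ²) = √0.9293.

β = 0.964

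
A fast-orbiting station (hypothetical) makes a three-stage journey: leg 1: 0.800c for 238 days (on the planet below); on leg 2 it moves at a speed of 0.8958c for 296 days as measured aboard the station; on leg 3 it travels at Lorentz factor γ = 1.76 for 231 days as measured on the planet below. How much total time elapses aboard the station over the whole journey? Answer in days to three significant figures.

τ = 570 days

Leg 1: γ = 1/√(1 − 0.800²) = 5/3 ≈ 1.667; τ_1 = 238/1.667 = 142.8 days.
Leg 2: 296 days is already measured aboard the station.
Leg 3: γ = 1.76; τ_3 = 231/1.760 = 131.3 days.
Total: 142.8 + 296.0 + 131.3 days.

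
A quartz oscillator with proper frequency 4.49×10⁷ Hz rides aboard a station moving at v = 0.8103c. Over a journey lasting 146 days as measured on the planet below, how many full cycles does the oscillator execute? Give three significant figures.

γ = 1/√(1 − 0.8103²) = 1/√0.3434 = 1.706
The oscillator's own cycle count is N = f × τ where τ is the proper time aboard the station. τ = Δt/γ = 146/1.706 = 85.56 days = 7.392×10⁶ s.
N = 4.49×10⁷ × 7.392×10⁶ = 3.319×10¹⁴.

N = 3.32×10¹⁴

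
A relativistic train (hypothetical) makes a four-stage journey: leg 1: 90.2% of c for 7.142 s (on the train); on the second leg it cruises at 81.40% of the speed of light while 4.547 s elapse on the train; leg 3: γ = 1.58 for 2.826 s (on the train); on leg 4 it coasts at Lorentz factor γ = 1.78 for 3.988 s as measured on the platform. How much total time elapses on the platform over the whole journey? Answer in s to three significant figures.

Δt = 32.8 s

Leg 1: β = 0.902; γ = 1/√(1 − 0.902²) = 1/√0.1864 = 2.316; Δt_1 = 2.316 × 7.142 = 16.54 s.
Leg 2: β = 0.8140; γ = 1/√(1 − 0.8140²) = 1/√0.3374 = 1.722; Δt_2 = 1.722 × 4.547 = 7.828 s.
Leg 3: γ = 1.58; Δt_3 = 1.580 × 2.826 = 4.465 s.
Leg 4: 3.988 s is already measured on the platform.
Total: 16.54 + 7.828 + 4.465 + 3.988 s.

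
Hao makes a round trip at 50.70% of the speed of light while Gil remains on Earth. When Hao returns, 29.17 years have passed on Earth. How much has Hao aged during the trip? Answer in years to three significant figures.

τ = 25.1 years

β = 0.5070; γ = 1/√(1 − 0.5070²) = 1/√0.7430 = 1.160
Hao's clock measures proper time along the trip: τ = Δt/γ = 29.17/1.160 years.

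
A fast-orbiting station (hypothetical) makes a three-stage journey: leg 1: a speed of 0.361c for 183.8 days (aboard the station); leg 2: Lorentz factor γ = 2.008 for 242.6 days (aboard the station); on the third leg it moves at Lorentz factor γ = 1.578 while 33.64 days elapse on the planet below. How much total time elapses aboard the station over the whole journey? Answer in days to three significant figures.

τ = 448 days

Leg 1: 183.8 days is already measured aboard the station.
Leg 2: 242.6 days is already measured aboard the station.
Leg 3: γ = 1.578; τ_3 = 33.64/1.578 = 21.32 days.
Total: 183.8 + 242.6 + 21.32 days.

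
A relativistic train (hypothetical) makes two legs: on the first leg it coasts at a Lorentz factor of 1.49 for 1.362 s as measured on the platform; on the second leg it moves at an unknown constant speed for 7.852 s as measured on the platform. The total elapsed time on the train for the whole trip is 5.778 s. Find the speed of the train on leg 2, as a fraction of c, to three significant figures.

Leg 1: γ = 1.49; τ_1 = 1.362/1.490 = 0.9141 s.
Leg 2: speed unknown; τ_2 = 7.852/γ_2.
Total proper time: 0.9141 + τ_2 = 5.778, so τ_2 = 5.778 − 0.9141 = 4.864 s.
γ_2 = 7.852/4.864 = 1.614; β = √(1 − 1/γ²) = √0.6163.

β = 0.785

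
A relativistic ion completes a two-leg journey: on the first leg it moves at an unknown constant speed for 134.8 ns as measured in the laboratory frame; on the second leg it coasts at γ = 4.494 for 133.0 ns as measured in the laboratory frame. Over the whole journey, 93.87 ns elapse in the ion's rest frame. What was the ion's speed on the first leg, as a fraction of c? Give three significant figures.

β = 0.879

Leg 1: speed unknown; τ_1 = 134.8/γ_1.
Leg 2: γ = 4.494; τ_2 = 133.0/4.494 = 29.60 ns.
Total proper time: τ_1 + 29.60 = 93.87, so τ_1 = 93.87 − 29.60 = 64.27 ns.
γ_1 = 134.8/64.27 = 2.097; β = √(1 − 1/γ²) = √0.7726.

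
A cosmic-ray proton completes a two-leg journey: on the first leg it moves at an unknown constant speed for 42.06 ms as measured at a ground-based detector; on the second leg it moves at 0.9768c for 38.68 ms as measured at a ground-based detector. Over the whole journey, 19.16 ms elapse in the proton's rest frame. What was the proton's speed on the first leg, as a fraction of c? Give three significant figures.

Leg 1: speed unknown; τ_1 = 42.06/γ_1.
Leg 2: γ = 1/√(1 − 0.9768²) = 1/√0.04586 = 4.670; τ_2 = 38.68/4.670 = 8.283 ms.
Total proper time: τ_1 + 8.283 = 19.16, so τ_1 = 19.16 − 8.283 = 10.88 ms.
γ_1 = 42.06/10.88 = 3.867; β = √(1 − 1/γ²) = √0.9331.

β = 0.966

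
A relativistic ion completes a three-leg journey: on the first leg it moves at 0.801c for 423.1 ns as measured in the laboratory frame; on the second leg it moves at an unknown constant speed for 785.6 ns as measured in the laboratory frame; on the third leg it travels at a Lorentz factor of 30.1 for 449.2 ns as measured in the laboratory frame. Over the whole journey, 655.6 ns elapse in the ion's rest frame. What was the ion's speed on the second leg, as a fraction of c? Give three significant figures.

Leg 1: γ = 1/√(1 − 0.801²) = 1/√0.3584 = 1.670; τ_1 = 423.1/1.670 = 253.3 ns.
Leg 2: speed unknown; τ_2 = 785.6/γ_2.
Leg 3: γ = 30.1; τ_3 = 449.2/30.10 = 14.92 ns.
Total proper time: 253.3 + τ_2 + 14.92 = 655.6, so τ_2 = 655.6 − 268.2 = 387.4 ns.
γ_2 = 785.6/387.4 = 2.028; β = √(1 − 1/γ²) = √0.7568.

β = 0.870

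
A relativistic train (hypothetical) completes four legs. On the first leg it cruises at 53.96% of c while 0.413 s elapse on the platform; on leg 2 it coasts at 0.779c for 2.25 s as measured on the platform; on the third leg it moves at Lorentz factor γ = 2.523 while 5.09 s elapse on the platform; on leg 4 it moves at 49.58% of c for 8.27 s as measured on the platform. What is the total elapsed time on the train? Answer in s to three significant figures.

Leg 1: β = 0.5396; γ = 1/√(1 − 0.5396²) = 1/√0.7088 = 1.188; τ_1 = 0.413/1.188 = 0.3477 s.
Leg 2: γ = 1/√(1 − 0.779²) = 1/√0.3932 = 1.595; τ_2 = 2.25/1.595 = 1.411 s.
Leg 3: γ = 2.523; τ_3 = 5.09/2.523 = 2.017 s.
Leg 4: β = 0.4958; γ = 1/√(1 − 0.4958²) = 1/√0.7542 = 1.151; τ_4 = 8.27/1.151 = 7.182 s.
Total: 0.3477 + 1.411 + 2.017 + 7.182 s.

τ = 11.0 s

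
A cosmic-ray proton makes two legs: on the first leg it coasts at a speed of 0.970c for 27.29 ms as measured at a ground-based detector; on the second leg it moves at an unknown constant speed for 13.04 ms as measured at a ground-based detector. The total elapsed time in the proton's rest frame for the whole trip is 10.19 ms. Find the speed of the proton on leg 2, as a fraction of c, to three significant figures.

Leg 1: γ = 1/√(1 − 0.970²) = 1/√0.05910 = 4.113; τ_1 = 27.29/4.113 = 6.634 ms.
Leg 2: speed unknown; τ_2 = 13.04/γ_2.
Total proper time: 6.634 + τ_2 = 10.19, so τ_2 = 10.19 − 6.634 = 3.556 ms.
γ_2 = 13.04/3.556 = 3.667; β = √(1 − 1/γ²) = √0.9256.

β = 0.962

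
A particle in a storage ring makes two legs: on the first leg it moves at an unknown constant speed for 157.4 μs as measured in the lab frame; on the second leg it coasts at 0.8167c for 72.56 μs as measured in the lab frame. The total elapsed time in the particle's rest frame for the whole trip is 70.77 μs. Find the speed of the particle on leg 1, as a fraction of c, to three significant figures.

Leg 1: speed unknown; τ_1 = 157.4/γ_1.
Leg 2: γ = 1/√(1 − 0.8167²) = 1/√0.3330 = 1.733; τ_2 = 72.56/1.733 = 41.87 μs.
Total proper time: τ_1 + 41.87 = 70.77, so τ_1 = 70.77 − 41.87 = 28.90 μs.
γ_1 = 157.4/28.90 = 5.447; β = √(1 − 1/γ²) = √0.9663.

β = 0.983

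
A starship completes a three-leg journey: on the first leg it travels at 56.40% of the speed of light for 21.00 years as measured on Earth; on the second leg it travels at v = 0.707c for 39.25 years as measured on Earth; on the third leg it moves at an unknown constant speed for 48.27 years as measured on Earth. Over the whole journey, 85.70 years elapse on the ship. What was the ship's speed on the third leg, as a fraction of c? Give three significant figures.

β = 0.541

Leg 1: β = 0.5640; γ = 1/√(1 − 0.5640²) = 1/√0.6819 = 1.211; τ_1 = 21.00/1.211 = 17.34 years.
Leg 2: γ = 1/√(1 − 0.707²) = 1/√0.5002 = 1.414; τ_2 = 39.25/1.414 = 27.76 years.
Leg 3: speed unknown; τ_3 = 48.27/γ_3.
Total proper time: 17.34 + 27.76 + τ_3 = 85.70, so τ_3 = 85.70 − 45.10 = 40.60 years.
γ_3 = 48.27/40.60 = 1.189; β = √(1 − 1/γ²) = √0.2925.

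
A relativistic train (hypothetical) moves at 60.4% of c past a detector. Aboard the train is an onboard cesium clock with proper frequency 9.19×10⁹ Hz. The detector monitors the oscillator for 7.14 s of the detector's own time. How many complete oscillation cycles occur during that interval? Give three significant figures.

N = 5.23×10¹⁰

β = 0.604; γ = 1/√(1 − 0.604²) = 1/√0.6352 = 1.255
During 7.14 s of lab time, the oscillator's proper time advances by τ = Δt/γ = 7.14/1.255 = 5.690 s = 5.690×10⁰ s.
N = f × τ = 9.19×10⁹ × 5.690×10⁰ = 5.230×10¹⁰.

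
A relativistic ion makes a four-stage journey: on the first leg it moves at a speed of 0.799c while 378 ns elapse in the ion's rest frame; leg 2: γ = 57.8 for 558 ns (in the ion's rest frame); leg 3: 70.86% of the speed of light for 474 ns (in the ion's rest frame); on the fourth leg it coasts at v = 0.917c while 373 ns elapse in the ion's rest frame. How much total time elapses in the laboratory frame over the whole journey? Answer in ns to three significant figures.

Δt = 3.45×10⁴ ns

Leg 1: γ = 1/√(1 − 0.799²) = 1/√0.3616 = 1.663; Δt_1 = 1.663 × 378 = 628.6 ns.
Leg 2: γ = 57.8; Δt_2 = 57.80 × 558 = 3.225×10⁴ ns.
Leg 3: β = 0.7086; γ = 1/√(1 − 0.7086²) = 1/√0.4979 = 1.417; Δt_3 = 1.417 × 474 = 671.8 ns.
Leg 4: γ = 1/√(1 − 0.917²) = 1/√0.1591 = 2.507; Δt_4 = 2.507 × 373 = 935.1 ns.
Total: 628.6 + 3.225×10⁴ + 671.8 + 935.1 ns.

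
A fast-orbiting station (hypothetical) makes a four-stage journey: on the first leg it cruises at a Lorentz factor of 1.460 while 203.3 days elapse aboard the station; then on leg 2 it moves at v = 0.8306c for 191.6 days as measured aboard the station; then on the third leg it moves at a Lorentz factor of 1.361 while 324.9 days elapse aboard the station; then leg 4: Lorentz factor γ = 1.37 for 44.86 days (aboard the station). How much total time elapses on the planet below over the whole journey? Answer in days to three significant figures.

Leg 1: γ = 1.460; Δt_1 = 1.460 × 203.3 = 296.8 days.
Leg 2: γ = 1/√(1 − 0.8306²) = 1/√0.3101 = 1.796; Δt_2 = 1.796 × 191.6 = 344.1 days.
Leg 3: γ = 1.361; Δt_3 = 1.361 × 324.9 = 442.2 days.
Leg 4: γ = 1.37; Δt_4 = 1.370 × 44.86 = 61.46 days.
Total: 296.8 + 344.1 + 442.2 + 61.46 days.

Δt = 1140 days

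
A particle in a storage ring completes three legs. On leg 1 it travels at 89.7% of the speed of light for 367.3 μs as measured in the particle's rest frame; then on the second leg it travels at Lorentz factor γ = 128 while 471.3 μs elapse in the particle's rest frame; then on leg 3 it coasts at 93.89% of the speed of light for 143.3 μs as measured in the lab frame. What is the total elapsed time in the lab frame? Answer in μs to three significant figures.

Leg 1: β = 0.897; γ = 1/√(1 − 0.897²) = 1/√0.1954 = 2.262; Δt_1 = 2.262 × 367.3 = 830.9 μs.
Leg 2: γ = 128; Δt_2 = 128.0 × 471.3 = 6.033×10⁴ μs.
Leg 3: 143.3 μs is already measured in the lab frame.
Total: 830.9 + 6.033×10⁴ + 143.3 μs.

Δt = 6.13×10⁴ μs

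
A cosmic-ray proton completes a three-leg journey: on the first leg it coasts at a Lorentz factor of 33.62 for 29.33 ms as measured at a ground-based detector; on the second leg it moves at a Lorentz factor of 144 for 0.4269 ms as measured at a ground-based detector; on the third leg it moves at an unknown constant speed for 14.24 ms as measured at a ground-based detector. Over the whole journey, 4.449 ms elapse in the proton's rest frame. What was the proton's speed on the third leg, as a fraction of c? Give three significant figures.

β = 0.968

Leg 1: γ = 33.62; τ_1 = 29.33/33.62 = 0.8724 ms.
Leg 2: γ = 144; τ_2 = 0.4269/144.0 = 0.002965 ms.
Leg 3: speed unknown; τ_3 = 14.24/γ_3.
Total proper time: 0.8724 + 0.002965 + τ_3 = 4.449, so τ_3 = 4.449 − 0.8754 = 3.574 ms.
γ_3 = 14.24/3.574 = 3.985; β = √(1 − 1/γ²) = √0.9370.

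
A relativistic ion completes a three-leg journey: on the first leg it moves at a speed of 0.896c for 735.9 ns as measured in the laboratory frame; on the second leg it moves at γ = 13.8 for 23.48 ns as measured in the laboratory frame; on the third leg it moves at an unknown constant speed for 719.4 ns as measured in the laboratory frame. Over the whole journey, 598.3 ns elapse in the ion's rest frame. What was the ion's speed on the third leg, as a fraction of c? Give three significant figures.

Leg 1: γ = 1/√(1 − 0.896²) = 1/√0.1972 = 2.252; τ_1 = 735.9/2.252 = 326.8 ns.
Leg 2: γ = 13.8; τ_2 = 23.48/13.80 = 1.701 ns.
Leg 3: speed unknown; τ_3 = 719.4/γ_3.
Total proper time: 326.8 + 1.701 + τ_3 = 598.3, so τ_3 = 598.3 − 328.5 = 269.8 ns.
γ_3 = 719.4/269.8 = 2.666; β = √(1 − 1/γ²) = √0.8593.

β = 0.927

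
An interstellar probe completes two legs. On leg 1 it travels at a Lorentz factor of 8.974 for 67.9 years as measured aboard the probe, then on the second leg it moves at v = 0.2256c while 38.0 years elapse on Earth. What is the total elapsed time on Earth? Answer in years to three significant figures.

Leg 1: γ = 8.974; Δt_1 = 8.974 × 67.9 = 609.3 years.
Leg 2: 38.0 years is already measured on Earth.
Total: 609.3 + 38.00 years.

Δt = 647 years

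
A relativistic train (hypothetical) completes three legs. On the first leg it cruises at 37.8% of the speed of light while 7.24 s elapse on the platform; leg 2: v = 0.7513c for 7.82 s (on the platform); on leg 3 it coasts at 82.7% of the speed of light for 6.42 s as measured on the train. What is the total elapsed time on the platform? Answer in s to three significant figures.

Leg 1: 7.24 s is already measured on the platform.
Leg 2: 7.82 s is already measured on the platform.
Leg 3: β = 0.827; γ = 1/√(1 − 0.827²) = 1/√0.3161 = 1.779; Δt_3 = 1.779 × 6.42 = 11.42 s.
Total: 7.240 + 7.820 + 11.42 s.

Δt = 26.5 s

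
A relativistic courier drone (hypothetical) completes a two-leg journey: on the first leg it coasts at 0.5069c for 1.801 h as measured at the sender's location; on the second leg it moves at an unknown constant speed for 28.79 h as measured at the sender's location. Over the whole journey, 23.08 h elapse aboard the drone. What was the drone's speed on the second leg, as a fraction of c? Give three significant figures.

Leg 1: γ = 1/√(1 − 0.5069²) = 1/√0.7431 = 1.160; τ_1 = 1.801/1.160 = 1.552 h.
Leg 2: speed unknown; τ_2 = 28.79/γ_2.
Total proper time: 1.552 + τ_2 = 23.08, so τ_2 = 23.08 − 1.552 = 21.53 h.
γ_2 = 28.79/21.53 = 1.337; β = √(1 − 1/γ²) = √0.4409.

β = 0.664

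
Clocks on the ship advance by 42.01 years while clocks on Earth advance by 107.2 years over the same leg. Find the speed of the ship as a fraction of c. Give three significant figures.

v = 0.920c

The proper time is measured on the ship (both events occur at the ship's location); Δt is measured on Earth. γ = Δt/τ = 107.2/42.01 = 2.552.
β = √(1 − 1/γ²) = √(1 − 0.1536) = √0.8464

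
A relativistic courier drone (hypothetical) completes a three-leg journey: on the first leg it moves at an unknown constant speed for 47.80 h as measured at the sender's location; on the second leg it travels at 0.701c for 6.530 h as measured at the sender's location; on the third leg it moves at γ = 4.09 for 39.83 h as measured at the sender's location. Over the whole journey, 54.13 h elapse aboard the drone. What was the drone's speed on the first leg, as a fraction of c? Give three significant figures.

Leg 1: speed unknown; τ_1 = 47.80/γ_1.
Leg 2: γ = 1/√(1 − 0.701²) = 1/√0.5086 = 1.402; τ_2 = 6.530/1.402 = 4.657 h.
Leg 3: γ = 4.09; τ_3 = 39.83/4.090 = 9.738 h.
Total proper time: τ_1 + 4.657 + 9.738 = 54.13, so τ_1 = 54.13 − 14.40 = 39.73 h.
γ_1 = 47.80/39.73 = 1.203; β = √(1 − 1/γ²) = √0.3090.

β = 0.556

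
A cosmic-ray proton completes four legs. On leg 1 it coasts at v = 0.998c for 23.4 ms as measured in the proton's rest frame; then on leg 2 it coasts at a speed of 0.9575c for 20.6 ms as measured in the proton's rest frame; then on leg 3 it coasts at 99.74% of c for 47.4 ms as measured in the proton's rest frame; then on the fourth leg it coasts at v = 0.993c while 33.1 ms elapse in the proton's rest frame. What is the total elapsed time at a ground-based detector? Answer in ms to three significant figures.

Leg 1: γ = 1/√(1 − 0.998²) = 1/√0.003996 = 15.82; Δt_1 = 15.82 × 23.4 = 370.2 ms.
Leg 2: γ = 1/√(1 − 0.9575²) = 1/√0.08319 = 3.467; Δt_2 = 3.467 × 20.6 = 71.42 ms.
Leg 3: β = 0.9974; γ = 1/√(1 − 0.9974²) = 1/√0.005193 = 13.88; Δt_3 = 13.88 × 47.4 = 657.7 ms.
Leg 4: γ = 1/√(1 − 0.993²) = 1/√0.01395 = 8.466; Δt_4 = 8.466 × 33.1 = 280.2 ms.
Total: 370.2 + 71.42 + 657.7 + 280.2 ms.

Δt = 1380 ms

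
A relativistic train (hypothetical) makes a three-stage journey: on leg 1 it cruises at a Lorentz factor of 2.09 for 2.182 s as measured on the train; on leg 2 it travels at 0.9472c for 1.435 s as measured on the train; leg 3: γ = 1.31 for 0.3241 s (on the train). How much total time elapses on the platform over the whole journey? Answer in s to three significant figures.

Δt = 9.46 s

Leg 1: γ = 2.09; Δt_1 = 2.090 × 2.182 = 4.560 s.
Leg 2: γ = 1/√(1 − 0.9472²) = 1/√0.1028 = 3.119; Δt_2 = 3.119 × 1.435 = 4.475 s.
Leg 3: γ = 1.31; Δt_3 = 1.310 × 0.3241 = 0.4246 s.
Total: 4.560 + 4.475 + 0.4246 s.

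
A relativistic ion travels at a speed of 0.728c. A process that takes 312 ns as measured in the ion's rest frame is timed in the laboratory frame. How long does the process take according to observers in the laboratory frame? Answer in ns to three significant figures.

Δt = 455 ns

γ = 1/√(1 − 0.728²) = 1/√0.4700 = 1.459
The interval measured in the ion's rest frame is the proper time (both events occur at the same place in that frame); the lab-frame interval is Δt = γτ = 1.459 × 312 ns.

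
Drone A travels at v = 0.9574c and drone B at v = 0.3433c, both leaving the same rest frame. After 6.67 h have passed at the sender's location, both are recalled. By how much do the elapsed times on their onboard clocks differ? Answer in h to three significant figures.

|τ_A − τ_B| = 4.34 h

A: γ = 1/√(1 − 0.9574²) = 1/√0.08339 = 3.463; τ_A = 6.67/3.463 = 1.926 h.
B: γ = 1/√(1 − 0.3433²) = 1/√0.8821 = 1.065; τ_B = 6.67/1.065 = 6.265 h.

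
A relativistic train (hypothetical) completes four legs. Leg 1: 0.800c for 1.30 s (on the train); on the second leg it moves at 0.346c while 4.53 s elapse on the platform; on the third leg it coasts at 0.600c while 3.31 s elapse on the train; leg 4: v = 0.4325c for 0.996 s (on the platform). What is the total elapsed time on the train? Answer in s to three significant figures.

Leg 1: 1.30 s is already measured on the train.
Leg 2: γ = 1/√(1 − 0.346²) = 1/√0.8803 = 1.066; τ_2 = 4.53/1.066 = 4.250 s.
Leg 3: 3.31 s is already measured on the train.
Leg 4: γ = 1/√(1 − 0.4325²) = 1/√0.8129 = 1.109; τ_4 = 0.996/1.109 = 0.8980 s.
Total: 1.300 + 4.250 + 3.310 + 0.8980 s.

τ = 9.76 s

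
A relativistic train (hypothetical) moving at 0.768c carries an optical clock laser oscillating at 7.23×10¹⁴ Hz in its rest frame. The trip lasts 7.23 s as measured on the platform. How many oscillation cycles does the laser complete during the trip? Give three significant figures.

γ = 1/√(1 − 0.768²) = 1/√0.4102 = 1.561
The oscillator's own cycle count is N = f × τ where τ is the proper time on the train. τ = Δt/γ = 7.23/1.561 = 4.630 s = 4.630×10⁰ s.
N = 7.23×10¹⁴ × 4.630×10⁰ = 3.348×10¹⁵.

N = 3.35×10¹⁵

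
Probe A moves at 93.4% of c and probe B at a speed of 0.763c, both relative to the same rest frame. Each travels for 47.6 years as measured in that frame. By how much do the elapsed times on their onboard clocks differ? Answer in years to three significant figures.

A: β = 0.934; γ = 1/√(1 − 0.934²) = 1/√0.1276 = 2.799; τ_A = 47.6/2.799 = 17.01 years.
B: γ = 1/√(1 − 0.763²) = 1/√0.4178 = 1.547; τ_B = 47.6/1.547 = 30.77 years.

|τ_A − τ_B| = 13.8 years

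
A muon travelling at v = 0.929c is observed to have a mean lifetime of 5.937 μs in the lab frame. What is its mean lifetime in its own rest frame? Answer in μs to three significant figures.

τ₀ = 2.20 μs

γ = 1/√(1 − 0.929²) = 1/√0.1370 = 2.702
The lab-frame lifetime is the dilated interval; the proper lifetime is τ₀ = Δt/γ = 5.937/2.702 μs.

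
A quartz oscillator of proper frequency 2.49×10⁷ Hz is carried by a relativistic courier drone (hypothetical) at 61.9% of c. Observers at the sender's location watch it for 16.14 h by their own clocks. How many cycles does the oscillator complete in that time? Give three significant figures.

β = 0.619; γ = 1/√(1 − 0.619²) = 1/√0.6168 = 1.273
During 16.14 h of lab time, the oscillator's proper time advances by τ = Δt/γ = 16.14/1.273 = 12.68 h = 4.563×10⁴ s.
N = f × τ = 2.49×10⁷ × 4.563×10⁴ = 1.136×10¹².

N = 1.14×10¹²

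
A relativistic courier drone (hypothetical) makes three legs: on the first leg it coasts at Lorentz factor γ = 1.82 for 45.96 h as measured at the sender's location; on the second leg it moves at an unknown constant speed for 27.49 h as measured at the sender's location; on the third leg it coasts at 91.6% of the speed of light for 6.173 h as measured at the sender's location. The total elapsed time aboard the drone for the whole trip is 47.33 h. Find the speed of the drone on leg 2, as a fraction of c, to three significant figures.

β = 0.701

Leg 1: γ = 1.82; τ_1 = 45.96/1.820 = 25.25 h.
Leg 2: speed unknown; τ_2 = 27.49/γ_2.
Leg 3: β = 0.916; γ = 1/√(1 − 0.916²) = 1/√0.1609 = 2.493; τ_3 = 6.173/2.493 = 2.476 h.
Total proper time: 25.25 + τ_2 + 2.476 = 47.33, so τ_2 = 47.33 − 27.73 = 19.60 h.
γ_2 = 27.49/19.60 = 1.402; β = √(1 − 1/γ²) = √0.4916.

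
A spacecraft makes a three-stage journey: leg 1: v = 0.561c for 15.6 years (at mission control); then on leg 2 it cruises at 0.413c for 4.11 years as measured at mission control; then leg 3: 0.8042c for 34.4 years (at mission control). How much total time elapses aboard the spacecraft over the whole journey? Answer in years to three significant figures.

Leg 1: γ = 1/√(1 − 0.561²) = 1/√0.6853 = 1.208; τ_1 = 15.6/1.208 = 12.91 years.
Leg 2: γ = 1/√(1 − 0.413²) = 1/√0.8294 = 1.098; τ_2 = 4.11/1.098 = 3.743 years.
Leg 3: γ = 1/√(1 − 0.8042²) = 1/√0.3533 = 1.682; τ_3 = 34.4/1.682 = 20.45 years.
Total: 12.91 + 3.743 + 20.45 years.

τ = 37.1 years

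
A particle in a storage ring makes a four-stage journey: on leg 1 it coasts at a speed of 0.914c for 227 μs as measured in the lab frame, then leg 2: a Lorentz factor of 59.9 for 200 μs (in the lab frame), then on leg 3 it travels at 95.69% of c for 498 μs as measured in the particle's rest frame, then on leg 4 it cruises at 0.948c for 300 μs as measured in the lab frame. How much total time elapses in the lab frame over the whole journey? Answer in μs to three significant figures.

Δt = 2440 μs

Leg 1: 227 μs is already measured in the lab frame.
Leg 2: 200 μs is already measured in the lab frame.
Leg 3: β = 0.9569; γ = 1/√(1 − 0.9569²) = 1/√0.08434 = 3.443; Δt_3 = 3.443 × 498 = 1715 μs.
Leg 4: 300 μs is already measured in the lab frame.
Total: 227.0 + 200.0 + 1715 + 300.0 μs.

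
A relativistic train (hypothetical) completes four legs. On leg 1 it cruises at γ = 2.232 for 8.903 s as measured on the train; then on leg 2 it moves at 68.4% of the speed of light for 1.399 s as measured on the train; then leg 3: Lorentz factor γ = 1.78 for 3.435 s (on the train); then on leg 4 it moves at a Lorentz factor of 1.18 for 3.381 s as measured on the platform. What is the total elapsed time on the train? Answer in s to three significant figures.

τ = 16.6 s

Leg 1: 8.903 s is already measured on the train.
Leg 2: 1.399 s is already measured on the train.
Leg 3: 3.435 s is already measured on the train.
Leg 4: γ = 1.18; τ_4 = 3.381/1.180 = 2.865 s.
Total: 8.903 + 1.399 + 3.435 + 2.865 s.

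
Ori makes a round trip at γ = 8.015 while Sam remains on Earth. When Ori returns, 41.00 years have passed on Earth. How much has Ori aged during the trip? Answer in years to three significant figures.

γ = 8.015
Ori's clock measures proper time along the trip: τ = Δt/γ = 41.00/8.015 years.

τ = 5.12 years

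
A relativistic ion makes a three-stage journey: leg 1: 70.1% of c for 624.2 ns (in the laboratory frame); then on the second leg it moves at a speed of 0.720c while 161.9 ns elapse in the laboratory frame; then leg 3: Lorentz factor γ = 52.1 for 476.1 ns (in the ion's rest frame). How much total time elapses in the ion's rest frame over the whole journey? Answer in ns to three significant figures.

τ = 1030 ns

Leg 1: β = 0.701; γ = 1/√(1 − 0.701²) = 1/√0.5086 = 1.402; τ_1 = 624.2/1.402 = 445.2 ns.
Leg 2: γ = 1/√(1 − 0.720²) = 1/√0.4816 = 1.441; τ_2 = 161.9/1.441 = 112.4 ns.
Leg 3: 476.1 ns is already measured in the ion's rest frame.
Total: 445.2 + 112.4 + 476.1 ns.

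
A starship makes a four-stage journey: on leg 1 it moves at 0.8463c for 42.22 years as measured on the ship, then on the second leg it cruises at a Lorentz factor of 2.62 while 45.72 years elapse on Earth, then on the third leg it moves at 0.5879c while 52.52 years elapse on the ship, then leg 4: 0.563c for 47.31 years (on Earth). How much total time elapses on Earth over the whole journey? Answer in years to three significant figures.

Δt = 237 years

Leg 1: γ = 1/√(1 − 0.8463²) = 1/√0.2838 = 1.877; Δt_1 = 1.877 × 42.22 = 79.26 years.
Leg 2: 45.72 years is already measured on Earth.
Leg 3: γ = 1/√(1 − 0.5879²) = 1/√0.6544 = 1.236; Δt_3 = 1.236 × 52.52 = 64.92 years.
Leg 4: 47.31 years is already measured on Earth.
Total: 79.26 + 45.72 + 64.92 + 47.31 years.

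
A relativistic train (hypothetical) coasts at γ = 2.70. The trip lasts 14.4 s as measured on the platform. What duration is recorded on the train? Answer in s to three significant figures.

τ = 5.33 s

γ = 2.70
The interval measured on the platform is the dilated one; the clock on the train measures the proper time τ = Δt/γ = 14.4/2.700 s.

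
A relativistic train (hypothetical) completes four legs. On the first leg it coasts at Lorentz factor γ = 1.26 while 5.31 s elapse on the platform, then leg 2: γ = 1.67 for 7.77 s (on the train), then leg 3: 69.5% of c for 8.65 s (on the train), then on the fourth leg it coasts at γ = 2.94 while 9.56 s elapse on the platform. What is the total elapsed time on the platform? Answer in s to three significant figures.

Leg 1: 5.31 s is already measured on the platform.
Leg 2: γ = 1.67; Δt_2 = 1.670 × 7.77 = 12.98 s.
Leg 3: β = 0.695; γ = 1/√(1 − 0.695²) = 1/√0.5170 = 1.391; Δt_3 = 1.391 × 8.65 = 12.03 s.
Leg 4: 9.56 s is already measured on the platform.
Total: 5.310 + 12.98 + 12.03 + 9.560 s.

Δt = 39.9 s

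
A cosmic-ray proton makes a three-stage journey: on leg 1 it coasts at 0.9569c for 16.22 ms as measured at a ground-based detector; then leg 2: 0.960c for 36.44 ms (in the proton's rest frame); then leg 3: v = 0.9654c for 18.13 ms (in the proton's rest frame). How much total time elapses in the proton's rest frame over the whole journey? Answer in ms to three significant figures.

Leg 1: γ = 1/√(1 − 0.9569²) = 1/√0.08434 = 3.443; τ_1 = 16.22/3.443 = 4.711 ms.
Leg 2: 36.44 ms is already measured in the proton's rest frame.
Leg 3: 18.13 ms is already measured in the proton's rest frame.
Total: 4.711 + 36.44 + 18.13 ms.

τ = 59.3 ms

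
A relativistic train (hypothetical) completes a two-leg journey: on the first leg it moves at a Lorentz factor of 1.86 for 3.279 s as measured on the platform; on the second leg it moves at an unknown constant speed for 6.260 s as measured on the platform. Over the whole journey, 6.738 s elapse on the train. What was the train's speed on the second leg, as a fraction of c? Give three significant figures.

Leg 1: γ = 1.86; τ_1 = 3.279/1.860 = 1.763 s.
Leg 2: speed unknown; τ_2 = 6.260/γ_2.
Total proper time: 1.763 + τ_2 = 6.738, so τ_2 = 6.738 − 1.763 = 4.975 s.
γ_2 = 6.260/4.975 = 1.258; β = √(1 − 1/γ²) = √0.3684.

β = 0.607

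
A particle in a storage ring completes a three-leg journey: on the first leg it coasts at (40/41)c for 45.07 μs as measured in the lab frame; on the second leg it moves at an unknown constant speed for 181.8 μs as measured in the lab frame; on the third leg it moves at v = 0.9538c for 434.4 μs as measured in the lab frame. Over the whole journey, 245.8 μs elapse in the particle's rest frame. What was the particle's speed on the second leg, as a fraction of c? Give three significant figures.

Leg 1: γ = 1/√(1 − (40/41)²) = 41/9 ≈ 4.556; τ_1 = 45.07/4.556 = 9.893 μs.
Leg 2: speed unknown; τ_2 = 181.8/γ_2.
Leg 3: γ = 1/√(1 − 0.9538²) = 1/√0.09027 = 3.328; τ_3 = 434.4/3.328 = 130.5 μs.
Total proper time: 9.893 + τ_2 + 130.5 = 245.8, so τ_2 = 245.8 − 140.4 = 105.4 μs.
γ_2 = 181.8/105.4 = 1.725; β = √(1 − 1/γ²) = √0.6639.

β = 0.815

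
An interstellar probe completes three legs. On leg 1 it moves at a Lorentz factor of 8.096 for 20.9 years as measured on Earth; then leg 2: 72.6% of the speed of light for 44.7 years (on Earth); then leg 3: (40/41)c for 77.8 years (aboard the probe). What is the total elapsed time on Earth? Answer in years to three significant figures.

Leg 1: 20.9 years is already measured on Earth.
Leg 2: 44.7 years is already measured on Earth.
Leg 3: γ = 1/√(1 − (40/41)²) = 41/9 ≈ 4.556; Δt_3 = 4.556 × 77.8 = 354.4 years.
Total: 20.90 + 44.70 + 354.4 years.

Δt = 420 years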